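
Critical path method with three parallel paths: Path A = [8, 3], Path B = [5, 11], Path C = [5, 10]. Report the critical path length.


Path A: 8 + 3 = 11
Path B: 5 + 11 = 16
Path C: 5 + 10 = 15
Critical path = longest = max(11, 16, 15)
= 16 (Path B)


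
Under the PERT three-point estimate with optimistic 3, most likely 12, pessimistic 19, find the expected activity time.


te = (o + 4m + p) / 6
= (3 + 4×12 + 19) / 6
= (3 + 48 + 19) / 6
= 70 / 6
= 11.67


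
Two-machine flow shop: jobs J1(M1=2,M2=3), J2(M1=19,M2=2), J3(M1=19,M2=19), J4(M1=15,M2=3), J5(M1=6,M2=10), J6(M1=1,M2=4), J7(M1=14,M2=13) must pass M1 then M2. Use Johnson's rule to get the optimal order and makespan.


Johnson's rule:
Group 1 (M1≤M2, sort by M1): ['J6', 'J1', 'J5', 'J3']
Group 2 (M1>M2, sort desc M2): ['J7', 'J4', 'J2']
Sequence: J6 → J1 → J5 → J3 → J7 → J4 → J2
Makespan calculation:
  J6: M1 done=1, M2 done=5
  J1: M1 done=3, M2 done=8
  J5: M1 done=9, M2 done=19
  J3: M1 done=28, M2 done=47
  J7: M1 done=42, M2 done=60
  J4: M1 done=57, M2 done=63
  J2: M1 done=76, M2 done=78
= Sequence: J6 → J1 → J5 → J3 → J7 → J4 → J2, Makespan: 78


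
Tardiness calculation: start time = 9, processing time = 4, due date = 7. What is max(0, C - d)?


Completion = start + processing = 9 + 4 = 13
Tardiness = max(0, C - d) = max(0, 13 - 7)
= max(0, 6)
= 6


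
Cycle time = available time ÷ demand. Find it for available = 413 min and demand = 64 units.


Cycle time = available time / demand
= 413 / 64
= 6.45 min/unit


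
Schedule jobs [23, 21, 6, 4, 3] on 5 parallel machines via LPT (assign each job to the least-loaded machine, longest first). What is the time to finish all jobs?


Jobs (LPT sorted): [23, 21, 6, 4, 3]
Machines: 5
  J=23 → Machine 1 (load: 0+23=23)
  J=21 → Machine 2 (load: 0+21=21)
  J=6 → Machine 3 (load: 0+6=6)
  J=4 → Machine 4 (load: 0+4=4)
  J=3 → Machine 5 (load: 0+3=3)
Machine loads: [23, 21, 6, 4, 3]
Makespan = max = 23 time units


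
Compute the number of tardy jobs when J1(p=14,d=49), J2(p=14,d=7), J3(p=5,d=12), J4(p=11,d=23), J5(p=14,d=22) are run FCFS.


Completion vs due date:
  J1: C=14, d=49 → on time
  J2: C=28, d=7 → TARDY
  J3: C=33, d=12 → TARDY
  J4: C=44, d=23 → TARDY
  J5: C=58, d=22 → TARDY
Tardy jobs: J2, J3, J4, J5
Count = 4


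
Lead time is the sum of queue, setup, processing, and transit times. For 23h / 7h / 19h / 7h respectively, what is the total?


Lead time = queue + setup + processing + transit
= 23 + 7 + 19 + 7
= 56 hours


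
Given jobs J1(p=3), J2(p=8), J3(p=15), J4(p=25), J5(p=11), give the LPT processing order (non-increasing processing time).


LPT: sort by longest processing time first
  J4: p=25
  J3: p=15
  J5: p=11
  J2: p=8
  J1: p=3
Order: J4 → J3 → J5 → J2 → J1


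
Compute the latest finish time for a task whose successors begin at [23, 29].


LF = min of all successor start times
Successors start at: [23, 29]
LF = min(23, 29)
= 23


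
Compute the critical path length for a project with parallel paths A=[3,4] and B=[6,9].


Path A: 3 + 4 = 7
Path B: 6 + 9 = 15
Critical path = longest = max(7, 15)
= 15 (Path B)


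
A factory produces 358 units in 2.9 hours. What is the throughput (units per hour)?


Throughput = units / time
= 358 / 2.9
= 123.4 units/hour


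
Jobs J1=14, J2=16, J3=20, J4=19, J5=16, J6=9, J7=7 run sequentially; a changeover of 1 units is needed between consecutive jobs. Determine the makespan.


Makespan = Σ processing + (n-1) × setup
= (14 + 16 + 20 + 19 + 16 + 9 + 7) + (7-1)×1
= 101 + 6
= 107 time units


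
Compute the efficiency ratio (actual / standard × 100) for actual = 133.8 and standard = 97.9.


Efficiency = (actual / standard) × 100
= (133.8 / 97.9) × 100
= 136.7%


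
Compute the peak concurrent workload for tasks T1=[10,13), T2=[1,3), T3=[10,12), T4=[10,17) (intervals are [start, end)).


Check each time point for overlaps:
  t=10: 3 tasks active (T1, T3, T4)
Max concurrent = 3


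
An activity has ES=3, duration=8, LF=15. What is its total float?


EF = ES + duration = 3 + 8 = 11
LS = LF - duration = 15 - 8 = 7
Total Float = LF - EF = 15 - 11
(or LS - ES = 7 - 3)
= 4


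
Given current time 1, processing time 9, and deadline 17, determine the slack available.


Slack = due - current_time - processing
= 17 - 1 - 9
= 7


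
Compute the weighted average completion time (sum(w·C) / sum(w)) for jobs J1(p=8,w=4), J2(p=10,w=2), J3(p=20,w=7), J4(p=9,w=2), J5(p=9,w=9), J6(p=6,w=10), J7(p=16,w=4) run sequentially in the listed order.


Completion times:
  J1: C=8, w×C=4×8=32
  J2: C=18, w×C=2×18=36
  J3: C=38, w×C=7×38=266
  J4: C=47, w×C=2×47=94
  J5: C=56, w×C=9×56=504
  J6: C=62, w×C=10×62=620
  J7: C=78, w×C=4×78=312
Sum w×C = 1864
Sum w = 38
Weighted avg = 1864/38
= 49.05


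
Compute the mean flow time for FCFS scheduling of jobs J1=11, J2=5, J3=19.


Completion times:
  J1: completes at 11
  J2: completes at 16
  J3: completes at 35
Sum = 62
Average = 62/3
= 20.67


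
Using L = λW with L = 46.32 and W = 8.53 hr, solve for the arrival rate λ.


Little's law: L = λW → λ = L / W
= 46.32 / 8.53
= 5.43 per hour


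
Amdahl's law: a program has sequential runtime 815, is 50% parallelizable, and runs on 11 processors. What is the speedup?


Amdahl's law: T_p = T × ((1-p) + p/N)
= 815 × ((1-0.5) + 0.5/11)
= 815 × (0.50 + 0.0455)
= 815 × 0.5455
= 444.55
Speedup = 815/444.55
= 1.83×


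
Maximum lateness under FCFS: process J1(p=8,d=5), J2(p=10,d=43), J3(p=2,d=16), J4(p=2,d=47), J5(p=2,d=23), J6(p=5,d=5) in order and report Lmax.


Lateness per job (L = C - d):
  J1: C=8, d=5, L=3
  J2: C=18, d=43, L=-25
  J3: C=20, d=16, L=4
  J4: C=22, d=47, L=-25
  J5: C=24, d=23, L=1
  J6: C=29, d=5, L=24
Lmax = max(3, -25, 4, -25, 1, 24)
= 24


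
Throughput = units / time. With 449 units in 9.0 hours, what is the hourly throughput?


Throughput = units / time
= 449 / 9.0
= 49.9 units/hour


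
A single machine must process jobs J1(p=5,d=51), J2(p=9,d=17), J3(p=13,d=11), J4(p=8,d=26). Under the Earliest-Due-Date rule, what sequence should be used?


EDD: sort by earliest due date
  J3: d=11, p=13
  J2: d=17, p=9
  J4: d=26, p=8
  J1: d=51, p=5
Order: J3 → J2 → J4 → J1


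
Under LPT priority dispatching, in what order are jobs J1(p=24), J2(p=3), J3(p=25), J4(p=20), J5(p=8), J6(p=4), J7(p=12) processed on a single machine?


LPT: sort by longest processing time first
  J3: p=25
  J1: p=24
  J4: p=20
  J7: p=12
  J5: p=8
  J6: p=4
  J2: p=3
Order: J3 → J1 → J4 → J7 → J5 → J6 → J2


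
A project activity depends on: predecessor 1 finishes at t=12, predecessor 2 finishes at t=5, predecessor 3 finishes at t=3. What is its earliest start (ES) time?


ES = max of all predecessor completion times
Predecessors: [12, 5, 3]
ES = max(12, 5, 3)
= 12


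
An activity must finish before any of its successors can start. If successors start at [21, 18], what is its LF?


LF = min of all successor start times
Successors start at: [21, 18]
LF = min(21, 18)
= 18


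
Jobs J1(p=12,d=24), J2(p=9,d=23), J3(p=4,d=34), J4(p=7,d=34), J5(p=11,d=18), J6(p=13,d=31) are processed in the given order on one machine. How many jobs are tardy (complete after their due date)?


Completion vs due date:
  J1: C=12, d=24 → on time
  J2: C=21, d=23 → on time
  J3: C=25, d=34 → on time
  J4: C=32, d=34 → on time
  J5: C=43, d=18 → TARDY
  J6: C=56, d=31 → TARDY
Tardy jobs: J5, J6
Count = 2


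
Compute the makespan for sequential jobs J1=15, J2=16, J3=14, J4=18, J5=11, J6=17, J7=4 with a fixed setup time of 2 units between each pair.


Makespan = Σ processing + (n-1) × setup
= (15 + 16 + 14 + 18 + 11 + 17 + 4) + (7-1)×2
= 95 + 12
= 107 time units


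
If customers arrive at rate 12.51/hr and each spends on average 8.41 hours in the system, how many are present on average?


Little's law: L = λ × W
= 12.51 × 8.41
= 105.21


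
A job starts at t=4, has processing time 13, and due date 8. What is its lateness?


Completion = 4 + 13 = 17
Lateness = C - d = 17 - 8
= 9


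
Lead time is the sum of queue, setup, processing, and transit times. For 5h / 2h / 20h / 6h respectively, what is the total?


Lead time = queue + setup + processing + transit
= 5 + 2 + 20 + 6
= 33 hours


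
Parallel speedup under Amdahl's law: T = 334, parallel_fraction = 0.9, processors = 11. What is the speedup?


Amdahl's law: T_p = T × ((1-p) + p/N)
= 334 × ((1-0.9) + 0.9/11)
= 334 × (0.10 + 0.0818)
= 334 × 0.1818
= 60.73
Speedup = 334/60.73
= 5.50×


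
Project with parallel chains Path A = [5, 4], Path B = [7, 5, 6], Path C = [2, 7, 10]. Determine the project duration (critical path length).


Path A: 5 + 4 = 9
Path B: 7 + 5 + 6 = 18
Path C: 2 + 7 + 10 = 19
Critical path = longest = max(9, 18, 19)
= 19 (Path C)


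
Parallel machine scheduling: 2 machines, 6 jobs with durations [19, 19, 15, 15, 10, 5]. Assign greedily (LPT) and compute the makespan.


Jobs (LPT sorted): [19, 19, 15, 15, 10, 5]
Machines: 2
  J=19 → Machine 1 (load: 0+19=19)
  J=19 → Machine 2 (load: 0+19=19)
  J=15 → Machine 1 (load: 19+15=34)
  J=15 → Machine 2 (load: 19+15=34)
  J=10 → Machine 1 (load: 34+10=44)
  J=5 → Machine 2 (load: 34+5=39)
Machine loads: [44, 39]
Makespan = max = 44 time units


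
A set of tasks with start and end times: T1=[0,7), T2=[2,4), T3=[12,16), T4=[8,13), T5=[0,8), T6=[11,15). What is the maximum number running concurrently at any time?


Check each time point for overlaps:
  t=2: 3 tasks active (T1, T2, T5)
Max concurrent = 3


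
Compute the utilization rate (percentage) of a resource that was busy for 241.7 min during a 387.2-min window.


Utilization = busy / total × 100
= 241.7 / 387.2 × 100
= 62.4%


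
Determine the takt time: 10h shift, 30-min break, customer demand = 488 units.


Available = 10×60 - 30 = 570 min
Takt time = 570 / 488
= 1.17 min/unit


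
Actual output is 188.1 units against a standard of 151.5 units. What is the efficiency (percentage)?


Efficiency = (actual / standard) × 100
= (188.1 / 151.5) × 100
= 124.2%


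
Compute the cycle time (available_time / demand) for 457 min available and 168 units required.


Cycle time = available time / demand
= 457 / 168
= 2.72 min/unit


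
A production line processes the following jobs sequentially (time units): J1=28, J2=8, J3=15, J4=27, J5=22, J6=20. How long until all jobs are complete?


Sequential makespan: sum all processing times
= 28 + 8 + 15 + 27 + 22 + 20
= 120 time units


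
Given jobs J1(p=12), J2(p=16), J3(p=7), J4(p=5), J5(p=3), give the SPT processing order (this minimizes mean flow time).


SPT: sort by shortest processing time
  J5: p=3
  J4: p=5
  J3: p=7
  J1: p=12
  J2: p=16
Order: J5 → J4 → J3 → J1 → J2


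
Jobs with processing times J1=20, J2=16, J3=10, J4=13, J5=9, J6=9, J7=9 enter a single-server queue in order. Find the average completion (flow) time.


Completion times:
  J1: completes at 20
  J2: completes at 36
  J3: completes at 46
  J4: completes at 59
  J5: completes at 68
  J6: completes at 77
  J7: completes at 86
Sum = 392
Average = 392/7
= 56.00


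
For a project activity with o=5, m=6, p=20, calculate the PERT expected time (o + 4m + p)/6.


te = (o + 4m + p) / 6
= (5 + 4×6 + 20) / 6
= (5 + 24 + 20) / 6
= 49 / 6
= 8.17


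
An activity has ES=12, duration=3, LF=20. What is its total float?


EF = ES + duration = 12 + 3 = 15
LS = LF - duration = 20 - 3 = 17
Total Float = LF - EF = 20 - 15
(or LS - ES = 17 - 12)
= 5


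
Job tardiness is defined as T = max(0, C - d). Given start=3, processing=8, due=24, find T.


Completion = start + processing = 3 + 8 = 11
Tardiness = max(0, C - d) = max(0, 11 - 24)
= max(0, -13)
= 0


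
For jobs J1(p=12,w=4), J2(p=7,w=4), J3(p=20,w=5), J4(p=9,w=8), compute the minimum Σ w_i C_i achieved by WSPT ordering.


WSPT order (by p/w): J4 → J2 → J1 → J3
  J4: C=9, w·C=8×9=72
  J2: C=16, w·C=4×16=64
  J1: C=28, w·C=4×28=112
  J3: C=48, w·C=5×48=240
Σ w·C = 488
= 488


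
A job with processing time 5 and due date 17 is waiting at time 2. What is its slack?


Slack = due - current_time - processing
= 17 - 2 - 5
= 10


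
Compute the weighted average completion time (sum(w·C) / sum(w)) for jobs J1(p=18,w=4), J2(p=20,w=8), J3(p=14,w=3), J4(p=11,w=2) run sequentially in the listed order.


Completion times:
  J1: C=18, w×C=4×18=72
  J2: C=38, w×C=8×38=304
  J3: C=52, w×C=3×52=156
  J4: C=63, w×C=2×63=126
Sum w×C = 658
Sum w = 17
Weighted avg = 658/17
= 38.71


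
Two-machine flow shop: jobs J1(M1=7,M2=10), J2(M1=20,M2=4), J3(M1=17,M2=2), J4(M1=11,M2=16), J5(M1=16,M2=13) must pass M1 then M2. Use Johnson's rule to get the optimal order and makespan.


Johnson's rule:
Group 1 (M1≤M2, sort by M1): ['J1', 'J4']
Group 2 (M1>M2, sort desc M2): ['J5', 'J2', 'J3']
Sequence: J1 → J4 → J5 → J2 → J3
Makespan calculation:
  J1: M1 done=7, M2 done=17
  J4: M1 done=18, M2 done=34
  J5: M1 done=34, M2 done=47
  J2: M1 done=54, M2 done=58
  J3: M1 done=71, M2 done=73
= Sequence: J1 → J4 → J5 → J2 → J3, Makespan: 73


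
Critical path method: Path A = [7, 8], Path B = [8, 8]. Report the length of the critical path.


Path A: 7 + 8 = 15
Path B: 8 + 8 = 16
Critical path = longest = max(15, 16)
= 16 (Path B)


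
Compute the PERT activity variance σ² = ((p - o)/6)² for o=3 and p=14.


σ² = ((p - o) / 6)² = (p - o)² / 36
= (14 - 3)² / 36
= 11² / 36
= 121 / 36
= 3.3611


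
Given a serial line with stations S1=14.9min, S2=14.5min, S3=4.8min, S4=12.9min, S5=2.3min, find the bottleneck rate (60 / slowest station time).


Bottleneck = longest station time
Station times: [14.9, 14.5, 4.8, 12.9, 2.3]
Max = 14.9 min
Rate = 60 / 14.9
= 4.03 units/hour (bottleneck: 14.9min)


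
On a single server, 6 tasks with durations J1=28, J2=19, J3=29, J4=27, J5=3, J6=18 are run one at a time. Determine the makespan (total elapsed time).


Sequential makespan: sum all processing times
= 28 + 19 + 29 + 27 + 3 + 18
= 124 time units


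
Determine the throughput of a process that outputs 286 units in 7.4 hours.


Throughput = units / time
= 286 / 7.4
= 38.6 units/hour


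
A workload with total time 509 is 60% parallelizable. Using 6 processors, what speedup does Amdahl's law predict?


Amdahl's law: T_p = T × ((1-p) + p/N)
= 509 × ((1-0.6) + 0.6/6)
= 509 × (0.40 + 0.1000)
= 509 × 0.5000
= 254.50
Speedup = 509/254.50
= 2.00×


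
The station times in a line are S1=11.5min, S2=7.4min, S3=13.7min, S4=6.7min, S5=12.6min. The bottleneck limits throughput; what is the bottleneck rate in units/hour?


Bottleneck = longest station time
Station times: [11.5, 7.4, 13.7, 6.7, 12.6]
Max = 13.7 min
Rate = 60 / 13.7
= 4.38 units/hour (bottleneck: 13.7min)


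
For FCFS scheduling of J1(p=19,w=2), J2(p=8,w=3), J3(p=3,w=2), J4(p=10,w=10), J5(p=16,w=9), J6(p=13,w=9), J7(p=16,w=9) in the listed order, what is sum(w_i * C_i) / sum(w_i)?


Completion times:
  J1: C=19, w×C=2×19=38
  J2: C=27, w×C=3×27=81
  J3: C=30, w×C=2×30=60
  J4: C=40, w×C=10×40=400
  J5: C=56, w×C=9×56=504
  J6: C=69, w×C=9×69=621
  J7: C=85, w×C=9×85=765
Sum w×C = 2469
Sum w = 44
Weighted avg = 2469/44
= 56.11


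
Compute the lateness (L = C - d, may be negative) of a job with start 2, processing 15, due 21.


Completion = 2 + 15 = 17
Lateness = C - d = 17 - 21
= -4


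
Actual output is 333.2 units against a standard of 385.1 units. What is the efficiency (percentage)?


Efficiency = (actual / standard) × 100
= (333.2 / 385.1) × 100
= 86.5%


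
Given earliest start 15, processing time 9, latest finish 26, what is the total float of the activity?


EF = ES + duration = 15 + 9 = 24
LS = LF - duration = 26 - 9 = 17
Total Float = LF - EF = 26 - 24
(or LS - ES = 17 - 15)
= 2


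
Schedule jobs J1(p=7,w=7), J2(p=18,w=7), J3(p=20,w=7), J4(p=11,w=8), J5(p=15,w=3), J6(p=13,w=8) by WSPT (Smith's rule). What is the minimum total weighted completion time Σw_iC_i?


WSPT order (by p/w): J1 → J4 → J6 → J2 → J3 → J5
  J1: C=7, w·C=7×7=49
  J4: C=18, w·C=8×18=144
  J6: C=31, w·C=8×31=248
  J2: C=49, w·C=7×49=343
  J3: C=69, w·C=7×69=483
  J5: C=84, w·C=3×84=252
Σ w·C = 1519
= 1519


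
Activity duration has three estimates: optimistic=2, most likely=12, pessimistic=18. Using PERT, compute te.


te = (o + 4m + p) / 6
= (2 + 4×12 + 18) / 6
= (2 + 48 + 18) / 6
= 68 / 6
= 11.33


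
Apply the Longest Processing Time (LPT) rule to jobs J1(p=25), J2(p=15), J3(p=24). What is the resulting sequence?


LPT: sort by longest processing time first
  J1: p=25
  J3: p=24
  J2: p=15
Order: J1 → J3 → J2


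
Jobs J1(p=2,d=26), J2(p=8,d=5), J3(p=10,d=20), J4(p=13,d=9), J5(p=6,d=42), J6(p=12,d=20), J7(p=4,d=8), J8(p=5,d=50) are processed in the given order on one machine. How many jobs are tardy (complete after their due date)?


Completion vs due date:
  J1: C=2, d=26 → on time
  J2: C=10, d=5 → TARDY
  J3: C=20, d=20 → on time
  J4: C=33, d=9 → TARDY
  J5: C=39, d=42 → on time
  J6: C=51, d=20 → TARDY
  J7: C=55, d=8 → TARDY
  J8: C=60, d=50 → TARDY
Tardy jobs: J2, J4, J6, J7, J8
Count = 5


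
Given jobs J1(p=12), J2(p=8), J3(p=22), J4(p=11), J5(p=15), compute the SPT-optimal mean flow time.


SPT order: J2 → J4 → J1 → J5 → J3
Completion times:
  J2: C=8
  J4: C=19
  J1: C=31
  J5: C=46
  J3: C=68
Sum = 172, n = 5
Mean flow = 172/5
= 34.40


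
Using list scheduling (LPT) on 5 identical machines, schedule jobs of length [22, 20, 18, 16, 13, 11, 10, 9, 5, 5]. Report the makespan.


Jobs (LPT sorted): [22, 20, 18, 16, 13, 11, 10, 9, 5, 5]
Machines: 5
  J=22 → Machine 1 (load: 0+22=22)
  J=20 → Machine 2 (load: 0+20=20)
  J=18 → Machine 3 (load: 0+18=18)
  J=16 → Machine 4 (load: 0+16=16)
  J=13 → Machine 5 (load: 0+13=13)
  J=11 → Machine 5 (load: 13+11=24)
  J=10 → Machine 4 (load: 16+10=26)
  J=9 → Machine 3 (load: 18+9=27)
  J=5 → Machine 2 (load: 20+5=25)
  J=5 → Machine 1 (load: 22+5=27)
Machine loads: [27, 25, 27, 26, 24]
Makespan = max = 27 time units


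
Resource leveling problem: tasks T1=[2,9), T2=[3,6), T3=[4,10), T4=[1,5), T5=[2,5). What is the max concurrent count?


Check each time point for overlaps:
  t=4: 5 tasks active (T1, T2, T3, T4, T5)
Max concurrent = 5


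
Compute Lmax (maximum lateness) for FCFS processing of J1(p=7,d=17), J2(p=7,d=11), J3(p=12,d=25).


Lateness per job (L = C - d):
  J1: C=7, d=17, L=-10
  J2: C=14, d=11, L=3
  J3: C=26, d=25, L=1
Lmax = max(-10, 3, 1)
= 3


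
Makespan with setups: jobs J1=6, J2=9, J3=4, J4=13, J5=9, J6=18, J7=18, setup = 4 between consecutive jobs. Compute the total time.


Makespan = Σ processing + (n-1) × setup
= (6 + 9 + 4 + 13 + 9 + 18 + 18) + (7-1)×4
= 77 + 24
= 101 time units


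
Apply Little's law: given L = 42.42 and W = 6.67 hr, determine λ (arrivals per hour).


Little's law: L = λW → λ = L / W
= 42.42 / 6.67
= 6.36 per hour


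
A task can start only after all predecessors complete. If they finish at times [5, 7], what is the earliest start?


ES = max of all predecessor completion times
Predecessors: [5, 7]
ES = max(5, 7)
= 7


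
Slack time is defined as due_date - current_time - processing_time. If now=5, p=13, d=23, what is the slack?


Slack = due - current_time - processing
= 23 - 5 - 13
= 5


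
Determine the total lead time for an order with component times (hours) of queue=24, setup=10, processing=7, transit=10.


Lead time = queue + setup + processing + transit
= 24 + 10 + 7 + 10
= 51 hours


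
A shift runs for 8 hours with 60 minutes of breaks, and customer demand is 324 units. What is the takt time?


Available = 8×60 - 60 = 420 min
Takt time = 420 / 324
= 1.30 min/unit


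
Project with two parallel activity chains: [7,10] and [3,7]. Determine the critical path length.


Path A: 7 + 10 = 17
Path B: 3 + 7 = 10
Critical path = longest = max(17, 10)
= 17 (Path A)


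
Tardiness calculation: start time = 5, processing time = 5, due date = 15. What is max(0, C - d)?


Completion = start + processing = 5 + 5 = 10
Tardiness = max(0, C - d) = max(0, 10 - 15)
= max(0, -5)
= 0


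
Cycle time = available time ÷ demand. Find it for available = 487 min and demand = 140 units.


Cycle time = available time / demand
= 487 / 140
= 3.48 min/unit


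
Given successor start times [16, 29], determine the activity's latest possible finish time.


LF = min of all successor start times
Successors start at: [16, 29]
LF = min(16, 29)
= 16


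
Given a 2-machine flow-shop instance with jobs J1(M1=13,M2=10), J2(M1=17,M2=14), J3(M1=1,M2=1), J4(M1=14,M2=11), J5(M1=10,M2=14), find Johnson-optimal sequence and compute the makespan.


Johnson's rule:
Group 1 (M1≤M2, sort by M1): ['J3', 'J5']
Group 2 (M1>M2, sort desc M2): ['J2', 'J4', 'J1']
Sequence: J3 → J5 → J2 → J4 → J1
Makespan calculation:
  J3: M1 done=1, M2 done=2
  J5: M1 done=11, M2 done=25
  J2: M1 done=28, M2 done=42
  J4: M1 done=42, M2 done=53
  J1: M1 done=55, M2 done=65
= Sequence: J3 → J5 → J2 → J4 → J1, Makespan: 65


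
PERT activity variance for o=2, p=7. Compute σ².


σ² = ((p - o) / 6)² = (p - o)² / 36
= (7 - 2)² / 36
= 5² / 36
= 25 / 36
= 0.6944


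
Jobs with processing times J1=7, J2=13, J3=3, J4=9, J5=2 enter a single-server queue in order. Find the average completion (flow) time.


Completion times:
  J1: completes at 7
  J2: completes at 20
  J3: completes at 23
  J4: completes at 32
  J5: completes at 34
Sum = 116
Average = 116/5
= 23.20


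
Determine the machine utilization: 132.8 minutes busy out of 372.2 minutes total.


Utilization = busy / total × 100
= 132.8 / 372.2 × 100
= 35.7%


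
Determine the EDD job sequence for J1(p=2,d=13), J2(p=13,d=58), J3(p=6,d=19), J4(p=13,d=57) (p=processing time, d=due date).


EDD: sort by earliest due date
  J1: d=13, p=2
  J3: d=19, p=6
  J4: d=57, p=13
  J2: d=58, p=13
Order: J1 → J3 → J4 → J2


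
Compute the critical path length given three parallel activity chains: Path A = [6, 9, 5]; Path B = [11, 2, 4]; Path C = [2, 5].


Path A: 6 + 9 + 5 = 20
Path B: 11 + 2 + 4 = 17
Path C: 2 + 5 = 7
Critical path = longest = max(20, 17, 7)
= 20 (Path A)


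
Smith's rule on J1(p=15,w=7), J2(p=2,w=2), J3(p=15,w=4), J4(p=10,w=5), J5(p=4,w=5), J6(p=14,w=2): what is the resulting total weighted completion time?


WSPT order (by p/w): J5 → J2 → J4 → J1 → J3 → J6
  J5: C=4, w·C=5×4=20
  J2: C=6, w·C=2×6=12
  J4: C=16, w·C=5×16=80
  J1: C=31, w·C=7×31=217
  J3: C=46, w·C=4×46=184
  J6: C=60, w·C=2×60=120
Σ w·C = 633
= 633


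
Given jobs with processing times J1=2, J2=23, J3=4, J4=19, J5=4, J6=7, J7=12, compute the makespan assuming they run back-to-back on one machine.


Sequential makespan: sum all processing times
= 2 + 23 + 4 + 19 + 4 + 7 + 12
= 71 time units


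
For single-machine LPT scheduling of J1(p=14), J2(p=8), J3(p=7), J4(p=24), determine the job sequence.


LPT: sort by longest processing time first
  J4: p=24
  J1: p=14
  J2: p=8
  J3: p=7
Order: J4 → J1 → J2 → J3


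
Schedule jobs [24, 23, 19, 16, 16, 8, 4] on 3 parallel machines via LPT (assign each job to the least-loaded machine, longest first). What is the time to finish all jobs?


Jobs (LPT sorted): [24, 23, 19, 16, 16, 8, 4]
Machines: 3
  J=24 → Machine 1 (load: 0+24=24)
  J=23 → Machine 2 (load: 0+23=23)
  J=19 → Machine 3 (load: 0+19=19)
  J=16 → Machine 3 (load: 19+16=35)
  J=16 → Machine 2 (load: 23+16=39)
  J=8 → Machine 1 (load: 24+8=32)
  J=4 → Machine 1 (load: 32+4=36)
Machine loads: [36, 39, 35]
Makespan = max = 39 time units


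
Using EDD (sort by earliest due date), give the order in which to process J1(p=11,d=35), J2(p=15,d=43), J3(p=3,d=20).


EDD: sort by earliest due date
  J3: d=20, p=3
  J1: d=35, p=11
  J2: d=43, p=15
Order: J3 → J1 → J2


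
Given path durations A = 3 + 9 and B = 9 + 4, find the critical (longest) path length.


Path A: 3 + 9 = 12
Path B: 9 + 4 = 13
Critical path = longest = max(12, 13)
= 13 (Path B)


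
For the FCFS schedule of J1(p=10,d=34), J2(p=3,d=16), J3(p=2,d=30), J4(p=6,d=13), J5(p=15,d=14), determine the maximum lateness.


Lateness per job (L = C - d):
  J1: C=10, d=34, L=-24
  J2: C=13, d=16, L=-3
  J3: C=15, d=30, L=-15
  J4: C=21, d=13, L=8
  J5: C=36, d=14, L=22
Lmax = max(-24, -3, -15, 8, 22)
= 22


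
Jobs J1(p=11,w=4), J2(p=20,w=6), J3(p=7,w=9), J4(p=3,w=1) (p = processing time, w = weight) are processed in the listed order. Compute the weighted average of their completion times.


Completion times:
  J1: C=11, w×C=4×11=44
  J2: C=31, w×C=6×31=186
  J3: C=38, w×C=9×38=342
  J4: C=41, w×C=1×41=41
Sum w×C = 613
Sum w = 20
Weighted avg = 613/20
= 30.65


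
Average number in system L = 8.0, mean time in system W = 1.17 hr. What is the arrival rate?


Little's law: L = λW → λ = L / W
= 8.0 / 1.17
= 6.84 per hour


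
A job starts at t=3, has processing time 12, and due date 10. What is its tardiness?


Completion = start + processing = 3 + 12 = 15
Tardiness = max(0, C - d) = max(0, 15 - 10)
= max(0, 5)
= 5


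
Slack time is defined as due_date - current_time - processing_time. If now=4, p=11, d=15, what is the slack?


Slack = due - current_time - processing
= 15 - 4 - 11
= 0


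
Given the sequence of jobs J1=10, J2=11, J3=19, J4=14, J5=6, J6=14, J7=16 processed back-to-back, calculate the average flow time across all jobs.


Completion times:
  J1: completes at 10
  J2: completes at 21
  J3: completes at 40
  J4: completes at 54
  J5: completes at 60
  J6: completes at 74
  J7: completes at 90
Sum = 349
Average = 349/7
= 49.86


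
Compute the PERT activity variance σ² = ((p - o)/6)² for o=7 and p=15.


σ² = ((p - o) / 6)² = (p - o)² / 36
= (15 - 7)² / 36
= 8² / 36
= 64 / 36
= 1.7778


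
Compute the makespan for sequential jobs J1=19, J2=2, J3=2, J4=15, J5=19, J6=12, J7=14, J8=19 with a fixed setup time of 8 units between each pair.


Makespan = Σ processing + (n-1) × setup
= (19 + 2 + 2 + 15 + 19 + 12 + 14 + 19) + (8-1)×8
= 102 + 56
= 158 time units


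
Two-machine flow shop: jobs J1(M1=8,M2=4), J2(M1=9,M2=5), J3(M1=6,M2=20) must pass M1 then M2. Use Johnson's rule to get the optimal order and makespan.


Johnson's rule:
Group 1 (M1≤M2, sort by M1): ['J3']
Group 2 (M1>M2, sort desc M2): ['J2', 'J1']
Sequence: J3 → J2 → J1
Makespan calculation:
  J3: M1 done=6, M2 done=26
  J2: M1 done=15, M2 done=31
  J1: M1 done=23, M2 done=35
= Sequence: J3 → J2 → J1, Makespan: 35


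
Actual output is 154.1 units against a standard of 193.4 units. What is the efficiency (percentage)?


Efficiency = (actual / standard) × 100
= (154.1 / 193.4) × 100
= 79.7%


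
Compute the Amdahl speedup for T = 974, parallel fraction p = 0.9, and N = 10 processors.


Amdahl's law: T_p = T × ((1-p) + p/N)
= 974 × ((1-0.9) + 0.9/10)
= 974 × (0.10 + 0.0900)
= 974 × 0.1900
= 185.06
Speedup = 974/185.06
= 5.26×


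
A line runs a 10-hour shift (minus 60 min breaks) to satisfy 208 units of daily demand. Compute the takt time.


Available = 10×60 - 60 = 540 min
Takt time = 540 / 208
= 2.60 min/unit


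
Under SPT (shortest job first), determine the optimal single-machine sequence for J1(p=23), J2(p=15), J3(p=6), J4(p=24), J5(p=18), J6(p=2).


SPT: sort by shortest processing time
  J6: p=2
  J3: p=6
  J2: p=15
  J5: p=18
  J1: p=23
  J4: p=24
Order: J6 → J3 → J2 → J5 → J1 → J4


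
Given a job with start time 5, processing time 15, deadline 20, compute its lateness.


Completion = 5 + 15 = 20
Lateness = C - d = 20 - 20
= 0


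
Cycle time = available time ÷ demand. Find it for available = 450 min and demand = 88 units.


Cycle time = available time / demand
= 450 / 88
= 5.11 min/unit


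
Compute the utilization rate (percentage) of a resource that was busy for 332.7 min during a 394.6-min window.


Utilization = busy / total × 100
= 332.7 / 394.6 × 100
= 84.3%


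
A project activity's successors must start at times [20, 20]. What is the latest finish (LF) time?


LF = min of all successor start times
Successors start at: [20, 20]
LF = min(20, 20)
= 20


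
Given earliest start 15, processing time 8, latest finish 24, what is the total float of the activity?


EF = ES + duration = 15 + 8 = 23
LS = LF - duration = 24 - 8 = 16
Total Float = LF - EF = 24 - 23
(or LS - ES = 16 - 15)
= 1


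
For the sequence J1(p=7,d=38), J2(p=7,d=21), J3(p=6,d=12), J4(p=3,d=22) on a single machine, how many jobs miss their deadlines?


Completion vs due date:
  J1: C=7, d=38 → on time
  J2: C=14, d=21 → on time
  J3: C=20, d=12 → TARDY
  J4: C=23, d=22 → TARDY
Tardy jobs: J3, J4
Count = 2


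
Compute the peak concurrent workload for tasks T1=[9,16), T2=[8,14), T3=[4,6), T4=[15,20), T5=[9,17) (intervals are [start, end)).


Check each time point for overlaps:
  t=9: 3 tasks active (T1, T2, T5)
Max concurrent = 3


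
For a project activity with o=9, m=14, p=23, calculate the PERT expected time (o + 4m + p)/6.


te = (o + 4m + p) / 6
= (9 + 4×14 + 23) / 6
= (9 + 56 + 23) / 6
= 88 / 6
= 14.67


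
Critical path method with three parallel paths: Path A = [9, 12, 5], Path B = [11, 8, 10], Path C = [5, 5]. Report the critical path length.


Path A: 9 + 12 + 5 = 26
Path B: 11 + 8 + 10 = 29
Path C: 5 + 5 = 10
Critical path = longest = max(26, 29, 10)
= 29 (Path B)


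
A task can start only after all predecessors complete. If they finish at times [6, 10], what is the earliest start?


ES = max of all predecessor completion times
Predecessors: [6, 10]
ES = max(6, 10)
= 10


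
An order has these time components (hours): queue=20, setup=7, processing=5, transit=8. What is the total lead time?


Lead time = queue + setup + processing + transit
= 20 + 7 + 5 + 8
= 40 hours


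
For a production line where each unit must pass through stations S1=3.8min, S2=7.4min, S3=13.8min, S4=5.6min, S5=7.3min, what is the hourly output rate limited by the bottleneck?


Bottleneck = longest station time
Station times: [3.8, 7.4, 13.8, 5.6, 7.3]
Max = 13.8 min
Rate = 60 / 13.8
= 4.35 units/hour (bottleneck: 13.8min)


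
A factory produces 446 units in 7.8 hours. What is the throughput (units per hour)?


Throughput = units / time
= 446 / 7.8
= 57.2 units/hour


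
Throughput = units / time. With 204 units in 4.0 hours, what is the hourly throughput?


Throughput = units / time
= 204 / 4.0
= 51.0 units/hour


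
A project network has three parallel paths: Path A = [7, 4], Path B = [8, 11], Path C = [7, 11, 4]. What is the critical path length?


Path A: 7 + 4 = 11
Path B: 8 + 11 = 19
Path C: 7 + 11 + 4 = 22
Critical path = longest = max(11, 19, 22)
= 22 (Path C)


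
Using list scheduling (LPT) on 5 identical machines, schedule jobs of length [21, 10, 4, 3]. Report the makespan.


Jobs (LPT sorted): [21, 10, 4, 3]
Machines: 5
  J=21 → Machine 1 (load: 0+21=21)
  J=10 → Machine 2 (load: 0+10=10)
  J=4 → Machine 3 (load: 0+4=4)
  J=3 → Machine 4 (load: 0+3=3)
Machine loads: [21, 10, 4, 3, 0]
Makespan = max = 21 time units


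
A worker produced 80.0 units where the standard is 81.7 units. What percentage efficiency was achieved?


Efficiency = (actual / standard) × 100
= (80.0 / 81.7) × 100
= 97.9%


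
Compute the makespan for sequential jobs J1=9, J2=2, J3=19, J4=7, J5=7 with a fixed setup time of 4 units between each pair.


Makespan = Σ processing + (n-1) × setup
= (9 + 2 + 19 + 7 + 7) + (5-1)×4
= 44 + 16
= 60 time units


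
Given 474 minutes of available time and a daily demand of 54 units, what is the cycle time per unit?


Cycle time = available time / demand
= 474 / 54
= 8.78 min/unit


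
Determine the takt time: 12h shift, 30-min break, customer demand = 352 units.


Available = 12×60 - 30 = 690 min
Takt time = 690 / 352
= 1.96 min/unit


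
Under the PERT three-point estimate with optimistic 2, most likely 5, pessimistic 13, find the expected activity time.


te = (o + 4m + p) / 6
= (2 + 4×5 + 13) / 6
= (2 + 20 + 13) / 6
= 35 / 6
= 5.83


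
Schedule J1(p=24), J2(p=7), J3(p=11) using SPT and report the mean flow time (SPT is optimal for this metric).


SPT order: J2 → J3 → J1
Completion times:
  J2: C=7
  J3: C=18
  J1: C=42
Sum = 67, n = 3
Mean flow = 67/3
= 22.33


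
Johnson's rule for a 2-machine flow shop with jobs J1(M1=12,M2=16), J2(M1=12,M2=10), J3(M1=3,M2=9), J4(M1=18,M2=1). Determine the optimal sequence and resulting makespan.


Johnson's rule:
Group 1 (M1≤M2, sort by M1): ['J3', 'J1']
Group 2 (M1>M2, sort desc M2): ['J2', 'J4']
Sequence: J3 → J1 → J2 → J4
Makespan calculation:
  J3: M1 done=3, M2 done=12
  J1: M1 done=15, M2 done=31
  J2: M1 done=27, M2 done=41
  J4: M1 done=45, M2 done=46
= Sequence: J3 → J1 → J2 → J4, Makespan: 46


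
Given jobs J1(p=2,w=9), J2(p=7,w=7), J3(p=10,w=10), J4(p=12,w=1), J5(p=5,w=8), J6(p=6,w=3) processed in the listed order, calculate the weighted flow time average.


Completion times:
  J1: C=2, w×C=9×2=18
  J2: C=9, w×C=7×9=63
  J3: C=19, w×C=10×19=190
  J4: C=31, w×C=1×31=31
  J5: C=36, w×C=8×36=288
  J6: C=42, w×C=3×42=126
Sum w×C = 716
Sum w = 38
Weighted avg = 716/38
= 18.84


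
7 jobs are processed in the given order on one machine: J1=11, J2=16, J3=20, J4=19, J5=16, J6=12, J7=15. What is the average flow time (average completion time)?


Completion times:
  J1: completes at 11
  J2: completes at 27
  J3: completes at 47
  J4: completes at 66
  J5: completes at 82
  J6: completes at 94
  J7: completes at 109
Sum = 436
Average = 436/7
= 62.29


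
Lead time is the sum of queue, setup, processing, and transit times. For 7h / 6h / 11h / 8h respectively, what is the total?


Lead time = queue + setup + processing + transit
= 7 + 6 + 11 + 8
= 32 hours


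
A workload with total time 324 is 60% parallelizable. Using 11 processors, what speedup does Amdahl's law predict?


Amdahl's law: T_p = T × ((1-p) + p/N)
= 324 × ((1-0.6) + 0.6/11)
= 324 × (0.40 + 0.0545)
= 324 × 0.4545
= 147.27
Speedup = 324/147.27
= 2.20×


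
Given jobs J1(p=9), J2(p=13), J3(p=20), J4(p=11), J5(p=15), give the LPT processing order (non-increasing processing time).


LPT: sort by longest processing time first
  J3: p=20
  J5: p=15
  J2: p=13
  J4: p=11
  J1: p=9
Order: J3 → J5 → J2 → J4 → J1


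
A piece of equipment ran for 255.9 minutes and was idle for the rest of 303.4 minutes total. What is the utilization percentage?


Utilization = busy / total × 100
= 255.9 / 303.4 × 100
= 84.3%


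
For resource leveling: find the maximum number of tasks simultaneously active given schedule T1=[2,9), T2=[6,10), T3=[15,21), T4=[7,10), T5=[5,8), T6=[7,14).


Check each time point for overlaps:
  t=7: 5 tasks active (T1, T2, T4, T5, T6)
Max concurrent = 5


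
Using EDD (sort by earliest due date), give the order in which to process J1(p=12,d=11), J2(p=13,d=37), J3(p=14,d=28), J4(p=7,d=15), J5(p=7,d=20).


EDD: sort by earliest due date
  J1: d=11, p=12
  J4: d=15, p=7
  J5: d=20, p=7
  J3: d=28, p=14
  J2: d=37, p=13
Order: J1 → J4 → J5 → J3 → J2


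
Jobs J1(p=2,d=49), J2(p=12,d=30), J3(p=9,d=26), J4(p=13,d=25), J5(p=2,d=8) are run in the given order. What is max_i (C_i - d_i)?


Lateness per job (L = C - d):
  J1: C=2, d=49, L=-47
  J2: C=14, d=30, L=-16
  J3: C=23, d=26, L=-3
  J4: C=36, d=25, L=11
  J5: C=38, d=8, L=30
Lmax = max(-47, -16, -3, 11, 30)
= 30


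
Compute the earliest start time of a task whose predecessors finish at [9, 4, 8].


ES = max of all predecessor completion times
Predecessors: [9, 4, 8]
ES = max(9, 4, 8)
= 9


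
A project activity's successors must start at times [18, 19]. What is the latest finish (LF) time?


LF = min of all successor start times
Successors start at: [18, 19]
LF = min(18, 19)
= 18


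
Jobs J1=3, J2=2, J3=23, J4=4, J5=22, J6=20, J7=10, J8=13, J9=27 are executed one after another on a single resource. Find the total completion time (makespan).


Sequential makespan: sum all processing times
= 3 + 2 + 23 + 4 + 22 + 20 + 10 + 13 + 27
= 124 time units


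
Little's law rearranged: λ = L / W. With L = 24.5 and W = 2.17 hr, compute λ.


Little's law: L = λW → λ = L / W
= 24.5 / 2.17
= 11.29 per hour


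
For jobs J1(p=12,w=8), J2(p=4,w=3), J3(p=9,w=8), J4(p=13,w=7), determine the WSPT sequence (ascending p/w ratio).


WSPT (Smith's rule): sort by p/w ascending
  J3: p/w = 9/8 = 1.125
  J2: p/w = 4/3 = 1.333
  J1: p/w = 12/8 = 1.500
  J4: p/w = 13/7 = 1.857
Order: J3 → J2 → J1 → J4


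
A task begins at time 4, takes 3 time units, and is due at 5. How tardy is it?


Completion = start + processing = 4 + 3 = 7
Tardiness = max(0, C - d) = max(0, 7 - 5)
= max(0, 2)
= 2


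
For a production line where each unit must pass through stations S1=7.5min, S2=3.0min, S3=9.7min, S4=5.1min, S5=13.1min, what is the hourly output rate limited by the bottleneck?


Bottleneck = longest station time
Station times: [7.5, 3.0, 9.7, 5.1, 13.1]
Max = 13.1 min
Rate = 60 / 13.1
= 4.58 units/hour (bottleneck: 13.1min)


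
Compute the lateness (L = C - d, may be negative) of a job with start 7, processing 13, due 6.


Completion = 7 + 13 = 20
Lateness = C - d = 20 - 6
= 14


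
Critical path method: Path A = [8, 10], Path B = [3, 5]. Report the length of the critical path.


Path A: 8 + 10 = 18
Path B: 3 + 5 = 8
Critical path = longest = max(18, 8)
= 18 (Path A)


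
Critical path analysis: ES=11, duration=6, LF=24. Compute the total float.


EF = ES + duration = 11 + 6 = 17
LS = LF - duration = 24 - 6 = 18
Total Float = LF - EF = 24 - 17
(or LS - ES = 18 - 11)
= 7


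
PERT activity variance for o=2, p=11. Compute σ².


σ² = ((p - o) / 6)² = (p - o)² / 36
= (11 - 2)² / 36
= 9² / 36
= 81 / 36
= 2.2500


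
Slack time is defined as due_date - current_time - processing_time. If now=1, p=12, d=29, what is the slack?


Slack = due - current_time - processing
= 29 - 1 - 12
= 16


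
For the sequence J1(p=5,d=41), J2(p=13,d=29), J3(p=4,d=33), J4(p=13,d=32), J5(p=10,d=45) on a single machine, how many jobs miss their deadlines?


Completion vs due date:
  J1: C=5, d=41 → on time
  J2: C=18, d=29 → on time
  J3: C=22, d=33 → on time
  J4: C=35, d=32 → TARDY
  J5: C=45, d=45 → on time
Tardy jobs: J4
Count = 1


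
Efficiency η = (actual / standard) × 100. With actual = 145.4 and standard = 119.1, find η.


Efficiency = (actual / standard) × 100
= (145.4 / 119.1) × 100
= 122.1%


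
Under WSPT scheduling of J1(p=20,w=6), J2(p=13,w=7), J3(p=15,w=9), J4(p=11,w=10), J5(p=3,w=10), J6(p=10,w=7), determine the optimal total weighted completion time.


WSPT order (by p/w): J5 → J4 → J6 → J3 → J2 → J1
  J5: C=3, w·C=10×3=30
  J4: C=14, w·C=10×14=140
  J6: C=24, w·C=7×24=168
  J3: C=39, w·C=9×39=351
  J2: C=52, w·C=7×52=364
  J1: C=72, w·C=6×72=432
Σ w·C = 1485
= 1485


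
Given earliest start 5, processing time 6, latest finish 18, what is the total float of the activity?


EF = ES + duration = 5 + 6 = 11
LS = LF - duration = 18 - 6 = 12
Total Float = LF - EF = 18 - 11
(or LS - ES = 12 - 5)
= 7


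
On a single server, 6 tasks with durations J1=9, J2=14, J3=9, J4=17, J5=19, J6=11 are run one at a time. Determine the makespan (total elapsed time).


Sequential makespan: sum all processing times
= 9 + 14 + 9 + 17 + 19 + 11
= 79 time units
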